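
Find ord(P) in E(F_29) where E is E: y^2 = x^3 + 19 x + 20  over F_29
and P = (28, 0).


Compute successive multiples of P until we hit O:
  1P = (28, 0)
  2P = O

ord(P) = 2


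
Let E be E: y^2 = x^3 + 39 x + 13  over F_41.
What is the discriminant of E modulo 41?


4 a^3 + 27 b^2 = 4*39^3 + 27*13^2 = 237276 + 4563 = 241839
Delta = -16 * (241839) = -3869424
Delta mod 41 = 33

Delta = 33 (mod 41)


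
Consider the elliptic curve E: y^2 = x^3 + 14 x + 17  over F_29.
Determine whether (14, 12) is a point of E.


Check whether y^2 = x^3 + 14 x + 17 (mod 29) for (x, y) = (14, 12).
LHS: y^2 = 12^2 mod 29 = 28
RHS: x^3 + 14 x + 17 = 14^3 + 14*14 + 17 mod 29 = 28
LHS = RHS

Yes, on the curve


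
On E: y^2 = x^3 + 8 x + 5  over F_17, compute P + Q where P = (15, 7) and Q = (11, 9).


P != Q, so use the chord formula.
s = (y2 - y1) / (x2 - x1) = (2) / (13) mod 17 = 8
x3 = s^2 - x1 - x2 mod 17 = 8^2 - 15 - 11 = 4
y3 = s (x1 - x3) - y1 mod 17 = 8 * (15 - 4) - 7 = 13

P + Q = (4, 13)


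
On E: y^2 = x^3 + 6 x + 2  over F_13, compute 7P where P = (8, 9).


k = 7 = 111_2 (binary, LSB first: 111)
Double-and-add from P = (8, 9):
  bit 0 = 1: acc = O + (8, 9) = (8, 9)
  bit 1 = 1: acc = (8, 9) + (1, 3) = (5, 1)
  bit 2 = 1: acc = (5, 1) + (10, 3) = (7, 6)

7P = (7, 6)


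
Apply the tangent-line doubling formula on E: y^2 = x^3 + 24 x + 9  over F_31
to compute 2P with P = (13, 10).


Doubling: s = (3 x1^2 + a) / (2 y1)
s = (3*13^2 + 24) / (2*10) mod 31 = 25
x3 = s^2 - 2 x1 mod 31 = 25^2 - 2*13 = 10
y3 = s (x1 - x3) - y1 mod 31 = 25 * (13 - 10) - 10 = 3

2P = (10, 3)


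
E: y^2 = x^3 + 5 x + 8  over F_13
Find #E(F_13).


For each x in F_13, count y with y^2 = x^3 + 5 x + 8 mod 13:
  x = 1: RHS = 1, y in [1, 12]  -> 2 point(s)
  x = 2: RHS = 0, y in [0]  -> 1 point(s)
  x = 4: RHS = 1, y in [1, 12]  -> 2 point(s)
  x = 7: RHS = 9, y in [3, 10]  -> 2 point(s)
  x = 8: RHS = 1, y in [1, 12]  -> 2 point(s)
  x = 11: RHS = 3, y in [4, 9]  -> 2 point(s)
Affine points: 11. Add the point at infinity: total = 12.

#E(F_13) = 12


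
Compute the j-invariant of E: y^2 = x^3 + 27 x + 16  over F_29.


Delta = -16(4 a^3 + 27 b^2) mod 29 = 4
-1728 * (4 a)^3 = -1728 * (4*27)^3 mod 29 = 4
j = 4 * 4^(-1) mod 29 = 1

j = 1 (mod 29)


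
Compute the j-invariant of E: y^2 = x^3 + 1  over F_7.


Delta = -16(4 a^3 + 27 b^2) mod 7 = 2
-1728 * (4 a)^3 = -1728 * (4*0)^3 mod 7 = 0
j = 0 * 2^(-1) mod 7 = 0

j = 0 (mod 7)


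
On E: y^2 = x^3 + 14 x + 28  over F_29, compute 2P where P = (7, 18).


Doubling: s = (3 x1^2 + a) / (2 y1)
s = (3*7^2 + 14) / (2*18) mod 29 = 23
x3 = s^2 - 2 x1 mod 29 = 23^2 - 2*7 = 22
y3 = s (x1 - x3) - y1 mod 29 = 23 * (7 - 22) - 18 = 14

2P = (22, 14)


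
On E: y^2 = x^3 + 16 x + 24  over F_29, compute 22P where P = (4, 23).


k = 22 = 10110_2 (binary, LSB first: 01101)
Double-and-add from P = (4, 23):
  bit 0 = 0: acc unchanged = O
  bit 1 = 1: acc = O + (14, 11) = (14, 11)
  bit 2 = 1: acc = (14, 11) + (24, 15) = (19, 16)
  bit 3 = 0: acc unchanged = (19, 16)
  bit 4 = 1: acc = (19, 16) + (13, 14) = (10, 16)

22P = (10, 16)


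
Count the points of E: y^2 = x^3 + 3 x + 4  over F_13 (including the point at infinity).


For each x in F_13, count y with y^2 = x^3 + 3 x + 4 mod 13:
  x = 0: RHS = 4, y in [2, 11]  -> 2 point(s)
  x = 3: RHS = 1, y in [1, 12]  -> 2 point(s)
  x = 5: RHS = 1, y in [1, 12]  -> 2 point(s)
  x = 6: RHS = 4, y in [2, 11]  -> 2 point(s)
  x = 7: RHS = 4, y in [2, 11]  -> 2 point(s)
  x = 11: RHS = 3, y in [4, 9]  -> 2 point(s)
  x = 12: RHS = 0, y in [0]  -> 1 point(s)
Affine points: 13. Add the point at infinity: total = 14.

#E(F_13) = 14


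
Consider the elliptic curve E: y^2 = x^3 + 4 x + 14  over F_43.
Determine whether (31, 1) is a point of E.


Check whether y^2 = x^3 + 4 x + 14 (mod 43) for (x, y) = (31, 1).
LHS: y^2 = 1^2 mod 43 = 1
RHS: x^3 + 4 x + 14 = 31^3 + 4*31 + 14 mod 43 = 1
LHS = RHS

Yes, on the curve


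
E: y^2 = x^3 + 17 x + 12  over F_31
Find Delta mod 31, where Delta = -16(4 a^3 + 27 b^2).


4 a^3 + 27 b^2 = 4*17^3 + 27*12^2 = 19652 + 3888 = 23540
Delta = -16 * (23540) = -376640
Delta mod 31 = 10

Delta = 10 (mod 31)


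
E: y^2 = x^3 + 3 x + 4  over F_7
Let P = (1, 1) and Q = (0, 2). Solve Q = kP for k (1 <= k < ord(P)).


Enumerate multiples of P until we hit Q = (0, 2):
  1P = (1, 1)
  2P = (0, 2)
Match found at i = 2.

k = 2


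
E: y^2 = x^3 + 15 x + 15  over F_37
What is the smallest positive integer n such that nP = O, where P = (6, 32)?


Compute successive multiples of P until we hit O:
  1P = (6, 32)
  2P = (22, 2)
  3P = (5, 17)
  4P = (29, 30)
  5P = (36, 6)
  6P = (2, 4)
  7P = (4, 19)
  8P = (23, 24)
  ... (continuing to 20P)
  20P = O

ord(P) = 20


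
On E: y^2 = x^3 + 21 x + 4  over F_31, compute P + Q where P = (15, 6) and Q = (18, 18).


P != Q, so use the chord formula.
s = (y2 - y1) / (x2 - x1) = (12) / (3) mod 31 = 4
x3 = s^2 - x1 - x2 mod 31 = 4^2 - 15 - 18 = 14
y3 = s (x1 - x3) - y1 mod 31 = 4 * (15 - 14) - 6 = 29

P + Q = (14, 29)


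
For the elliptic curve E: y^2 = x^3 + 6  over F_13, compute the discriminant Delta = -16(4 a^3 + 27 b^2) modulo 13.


4 a^3 + 27 b^2 = 4*0^3 + 27*6^2 = 0 + 972 = 972
Delta = -16 * (972) = -15552
Delta mod 13 = 9

Delta = 9 (mod 13)


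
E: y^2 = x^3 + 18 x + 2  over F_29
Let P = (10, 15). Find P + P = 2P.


Doubling: s = (3 x1^2 + a) / (2 y1)
s = (3*10^2 + 18) / (2*15) mod 29 = 28
x3 = s^2 - 2 x1 mod 29 = 28^2 - 2*10 = 10
y3 = s (x1 - x3) - y1 mod 29 = 28 * (10 - 10) - 15 = 14

2P = (10, 14)


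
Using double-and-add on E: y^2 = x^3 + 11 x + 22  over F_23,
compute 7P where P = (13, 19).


k = 7 = 111_2 (binary, LSB first: 111)
Double-and-add from P = (13, 19):
  bit 0 = 1: acc = O + (13, 19) = (13, 19)
  bit 1 = 1: acc = (13, 19) + (5, 15) = (11, 5)
  bit 2 = 1: acc = (11, 5) + (2, 12) = (16, 4)

7P = (16, 4)


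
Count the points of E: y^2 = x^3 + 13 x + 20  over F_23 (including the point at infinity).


For each x in F_23, count y with y^2 = x^3 + 13 x + 20 mod 23:
  x = 2: RHS = 8, y in [10, 13]  -> 2 point(s)
  x = 5: RHS = 3, y in [7, 16]  -> 2 point(s)
  x = 10: RHS = 0, y in [0]  -> 1 point(s)
  x = 12: RHS = 18, y in [8, 15]  -> 2 point(s)
  x = 14: RHS = 2, y in [5, 18]  -> 2 point(s)
  x = 15: RHS = 2, y in [5, 18]  -> 2 point(s)
  x = 16: RHS = 0, y in [0]  -> 1 point(s)
  x = 17: RHS = 2, y in [5, 18]  -> 2 point(s)
  x = 20: RHS = 0, y in [0]  -> 1 point(s)
  x = 21: RHS = 9, y in [3, 20]  -> 2 point(s)
  x = 22: RHS = 6, y in [11, 12]  -> 2 point(s)
Affine points: 19. Add the point at infinity: total = 20.

#E(F_23) = 20


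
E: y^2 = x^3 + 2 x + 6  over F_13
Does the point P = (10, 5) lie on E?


Check whether y^2 = x^3 + 2 x + 6 (mod 13) for (x, y) = (10, 5).
LHS: y^2 = 5^2 mod 13 = 12
RHS: x^3 + 2 x + 6 = 10^3 + 2*10 + 6 mod 13 = 12
LHS = RHS

Yes, on the curve


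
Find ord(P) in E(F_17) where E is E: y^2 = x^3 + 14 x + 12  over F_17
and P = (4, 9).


Compute successive multiples of P until we hit O:
  1P = (4, 9)
  2P = (11, 16)
  3P = (3, 9)
  4P = (10, 8)
  5P = (12, 15)
  6P = (9, 0)
  7P = (12, 2)
  8P = (10, 9)
  ... (continuing to 12P)
  12P = O

ord(P) = 12


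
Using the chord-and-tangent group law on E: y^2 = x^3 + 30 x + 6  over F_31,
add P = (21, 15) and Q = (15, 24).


P != Q, so use the chord formula.
s = (y2 - y1) / (x2 - x1) = (9) / (25) mod 31 = 14
x3 = s^2 - x1 - x2 mod 31 = 14^2 - 21 - 15 = 5
y3 = s (x1 - x3) - y1 mod 31 = 14 * (21 - 5) - 15 = 23

P + Q = (5, 23)


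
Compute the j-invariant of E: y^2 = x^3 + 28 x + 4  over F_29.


Delta = -16(4 a^3 + 27 b^2) mod 29 = 25
-1728 * (4 a)^3 = -1728 * (4*28)^3 mod 29 = 15
j = 15 * 25^(-1) mod 29 = 18

j = 18 (mod 29)


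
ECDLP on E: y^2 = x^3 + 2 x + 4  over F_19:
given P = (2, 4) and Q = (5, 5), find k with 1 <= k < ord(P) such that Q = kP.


Enumerate multiples of P until we hit Q = (5, 5):
  1P = (2, 4)
  2P = (5, 5)
Match found at i = 2.

k = 2


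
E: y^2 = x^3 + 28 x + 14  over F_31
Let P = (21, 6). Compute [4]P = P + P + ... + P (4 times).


k = 4 = 100_2 (binary, LSB first: 001)
Double-and-add from P = (21, 6):
  bit 0 = 0: acc unchanged = O
  bit 1 = 0: acc unchanged = O
  bit 2 = 1: acc = O + (2, 4) = (2, 4)

4P = (2, 4)


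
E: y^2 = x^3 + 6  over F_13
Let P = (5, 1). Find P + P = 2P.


Doubling: s = (3 x1^2 + a) / (2 y1)
s = (3*5^2 + 0) / (2*1) mod 13 = 5
x3 = s^2 - 2 x1 mod 13 = 5^2 - 2*5 = 2
y3 = s (x1 - x3) - y1 mod 13 = 5 * (5 - 2) - 1 = 1

2P = (2, 1)


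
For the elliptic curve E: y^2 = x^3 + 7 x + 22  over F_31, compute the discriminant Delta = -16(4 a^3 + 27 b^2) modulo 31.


4 a^3 + 27 b^2 = 4*7^3 + 27*22^2 = 1372 + 13068 = 14440
Delta = -16 * (14440) = -231040
Delta mod 31 = 3

Delta = 3 (mod 31)


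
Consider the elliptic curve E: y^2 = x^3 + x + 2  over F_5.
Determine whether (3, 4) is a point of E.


Check whether y^2 = x^3 + 1 x + 2 (mod 5) for (x, y) = (3, 4).
LHS: y^2 = 4^2 mod 5 = 1
RHS: x^3 + 1 x + 2 = 3^3 + 1*3 + 2 mod 5 = 2
LHS != RHS

No, not on the curve


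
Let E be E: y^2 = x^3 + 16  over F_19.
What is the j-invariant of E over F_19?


Delta = -16(4 a^3 + 27 b^2) mod 19 = 7
-1728 * (4 a)^3 = -1728 * (4*0)^3 mod 19 = 0
j = 0 * 7^(-1) mod 19 = 0

j = 0 (mod 19)


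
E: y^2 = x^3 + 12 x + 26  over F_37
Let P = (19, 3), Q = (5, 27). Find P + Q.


P != Q, so use the chord formula.
s = (y2 - y1) / (x2 - x1) = (24) / (23) mod 37 = 30
x3 = s^2 - x1 - x2 mod 37 = 30^2 - 19 - 5 = 25
y3 = s (x1 - x3) - y1 mod 37 = 30 * (19 - 25) - 3 = 2

P + Q = (25, 2)


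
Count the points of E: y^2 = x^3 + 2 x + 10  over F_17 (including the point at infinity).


For each x in F_17, count y with y^2 = x^3 + 2 x + 10 mod 17:
  x = 1: RHS = 13, y in [8, 9]  -> 2 point(s)
  x = 3: RHS = 9, y in [3, 14]  -> 2 point(s)
  x = 5: RHS = 9, y in [3, 14]  -> 2 point(s)
  x = 6: RHS = 0, y in [0]  -> 1 point(s)
  x = 9: RHS = 9, y in [3, 14]  -> 2 point(s)
  x = 15: RHS = 15, y in [7, 10]  -> 2 point(s)
Affine points: 11. Add the point at infinity: total = 12.

#E(F_17) = 12


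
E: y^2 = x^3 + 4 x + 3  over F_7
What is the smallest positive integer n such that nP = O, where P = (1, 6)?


Compute successive multiples of P until we hit O:
  1P = (1, 6)
  2P = (5, 1)
  3P = (3, 0)
  4P = (5, 6)
  5P = (1, 1)
  6P = O

ord(P) = 6


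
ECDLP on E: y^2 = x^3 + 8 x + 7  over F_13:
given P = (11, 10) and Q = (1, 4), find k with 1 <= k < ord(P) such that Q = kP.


Enumerate multiples of P until we hit Q = (1, 4):
  1P = (11, 10)
  2P = (5, 9)
  3P = (1, 9)
  4P = (4, 5)
  5P = (7, 4)
  6P = (7, 9)
  7P = (4, 8)
  8P = (1, 4)
Match found at i = 8.

k = 8


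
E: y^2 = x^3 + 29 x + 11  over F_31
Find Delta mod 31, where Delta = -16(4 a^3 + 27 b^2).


4 a^3 + 27 b^2 = 4*29^3 + 27*11^2 = 97556 + 3267 = 100823
Delta = -16 * (100823) = -1613168
Delta mod 31 = 10

Delta = 10 (mod 31)


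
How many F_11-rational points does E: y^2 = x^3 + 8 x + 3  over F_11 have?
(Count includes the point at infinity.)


For each x in F_11, count y with y^2 = x^3 + 8 x + 3 mod 11:
  x = 0: RHS = 3, y in [5, 6]  -> 2 point(s)
  x = 1: RHS = 1, y in [1, 10]  -> 2 point(s)
  x = 2: RHS = 5, y in [4, 7]  -> 2 point(s)
  x = 4: RHS = 0, y in [0]  -> 1 point(s)
  x = 5: RHS = 3, y in [5, 6]  -> 2 point(s)
  x = 6: RHS = 3, y in [5, 6]  -> 2 point(s)
  x = 9: RHS = 1, y in [1, 10]  -> 2 point(s)
  x = 10: RHS = 5, y in [4, 7]  -> 2 point(s)
Affine points: 15. Add the point at infinity: total = 16.

#E(F_11) = 16


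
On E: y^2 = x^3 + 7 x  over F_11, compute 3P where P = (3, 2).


k = 3 = 11_2 (binary, LSB first: 11)
Double-and-add from P = (3, 2):
  bit 0 = 1: acc = O + (3, 2) = (3, 2)
  bit 1 = 1: acc = (3, 2) + (3, 9) = O

3P = O


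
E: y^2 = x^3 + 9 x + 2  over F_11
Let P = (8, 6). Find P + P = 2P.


Doubling: s = (3 x1^2 + a) / (2 y1)
s = (3*8^2 + 9) / (2*6) mod 11 = 3
x3 = s^2 - 2 x1 mod 11 = 3^2 - 2*8 = 4
y3 = s (x1 - x3) - y1 mod 11 = 3 * (8 - 4) - 6 = 6

2P = (4, 6)


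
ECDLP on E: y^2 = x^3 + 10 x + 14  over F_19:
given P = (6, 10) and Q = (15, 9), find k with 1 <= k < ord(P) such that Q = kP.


Enumerate multiples of P until we hit Q = (15, 9):
  1P = (6, 10)
  2P = (4, 17)
  3P = (7, 3)
  4P = (17, 10)
  5P = (15, 9)
Match found at i = 5.

k = 5


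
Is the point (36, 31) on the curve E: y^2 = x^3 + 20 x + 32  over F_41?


Check whether y^2 = x^3 + 20 x + 32 (mod 41) for (x, y) = (36, 31).
LHS: y^2 = 31^2 mod 41 = 18
RHS: x^3 + 20 x + 32 = 36^3 + 20*36 + 32 mod 41 = 12
LHS != RHS

No, not on the curve


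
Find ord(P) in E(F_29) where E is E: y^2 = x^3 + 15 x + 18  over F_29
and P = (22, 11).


Compute successive multiples of P until we hit O:
  1P = (22, 11)
  2P = (27, 26)
  3P = (18, 1)
  4P = (17, 16)
  5P = (20, 16)
  6P = (15, 15)
  7P = (16, 27)
  8P = (11, 8)
  ... (continuing to 27P)
  27P = O

ord(P) = 27


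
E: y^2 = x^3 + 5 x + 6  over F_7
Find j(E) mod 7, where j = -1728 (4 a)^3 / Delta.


Delta = -16(4 a^3 + 27 b^2) mod 7 = 3
-1728 * (4 a)^3 = -1728 * (4*5)^3 mod 7 = 6
j = 6 * 3^(-1) mod 7 = 2

j = 2 (mod 7)


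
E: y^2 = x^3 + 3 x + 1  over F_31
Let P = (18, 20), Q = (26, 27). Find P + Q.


P != Q, so use the chord formula.
s = (y2 - y1) / (x2 - x1) = (7) / (8) mod 31 = 28
x3 = s^2 - x1 - x2 mod 31 = 28^2 - 18 - 26 = 27
y3 = s (x1 - x3) - y1 mod 31 = 28 * (18 - 27) - 20 = 7

P + Q = (27, 7)


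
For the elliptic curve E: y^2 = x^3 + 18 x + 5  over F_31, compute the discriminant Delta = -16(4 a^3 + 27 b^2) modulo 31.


4 a^3 + 27 b^2 = 4*18^3 + 27*5^2 = 23328 + 675 = 24003
Delta = -16 * (24003) = -384048
Delta mod 31 = 11

Delta = 11 (mod 31)


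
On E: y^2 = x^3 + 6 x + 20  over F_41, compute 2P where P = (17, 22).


Doubling: s = (3 x1^2 + a) / (2 y1)
s = (3*17^2 + 6) / (2*22) mod 41 = 4
x3 = s^2 - 2 x1 mod 41 = 4^2 - 2*17 = 23
y3 = s (x1 - x3) - y1 mod 41 = 4 * (17 - 23) - 22 = 36

2P = (23, 36)


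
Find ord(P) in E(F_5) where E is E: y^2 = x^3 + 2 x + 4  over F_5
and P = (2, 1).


Compute successive multiples of P until we hit O:
  1P = (2, 1)
  2P = (0, 3)
  3P = (4, 1)
  4P = (4, 4)
  5P = (0, 2)
  6P = (2, 4)
  7P = O

ord(P) = 7


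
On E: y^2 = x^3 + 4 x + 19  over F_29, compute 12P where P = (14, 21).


k = 12 = 1100_2 (binary, LSB first: 0011)
Double-and-add from P = (14, 21):
  bit 0 = 0: acc unchanged = O
  bit 1 = 0: acc unchanged = O
  bit 2 = 1: acc = O + (9, 1) = (9, 1)
  bit 3 = 1: acc = (9, 1) + (2, 8) = (19, 9)

12P = (19, 9)


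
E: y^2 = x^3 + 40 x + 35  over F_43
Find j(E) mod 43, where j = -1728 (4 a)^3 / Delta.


Delta = -16(4 a^3 + 27 b^2) mod 43 = 9
-1728 * (4 a)^3 = -1728 * (4*40)^3 mod 43 = 21
j = 21 * 9^(-1) mod 43 = 31

j = 31 (mod 43)


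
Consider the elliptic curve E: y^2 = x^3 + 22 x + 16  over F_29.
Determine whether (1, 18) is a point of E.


Check whether y^2 = x^3 + 22 x + 16 (mod 29) for (x, y) = (1, 18).
LHS: y^2 = 18^2 mod 29 = 5
RHS: x^3 + 22 x + 16 = 1^3 + 22*1 + 16 mod 29 = 10
LHS != RHS

No, not on the curve


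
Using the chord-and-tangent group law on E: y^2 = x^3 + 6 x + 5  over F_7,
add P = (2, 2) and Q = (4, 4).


P != Q, so use the chord formula.
s = (y2 - y1) / (x2 - x1) = (2) / (2) mod 7 = 1
x3 = s^2 - x1 - x2 mod 7 = 1^2 - 2 - 4 = 2
y3 = s (x1 - x3) - y1 mod 7 = 1 * (2 - 2) - 2 = 5

P + Q = (2, 5)


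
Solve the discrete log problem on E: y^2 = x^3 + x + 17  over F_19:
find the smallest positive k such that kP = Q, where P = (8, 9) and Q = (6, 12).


Enumerate multiples of P until we hit Q = (6, 12):
  1P = (8, 9)
  2P = (12, 3)
  3P = (6, 7)
  4P = (6, 12)
Match found at i = 4.

k = 4


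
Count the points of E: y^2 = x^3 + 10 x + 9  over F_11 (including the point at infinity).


For each x in F_11, count y with y^2 = x^3 + 10 x + 9 mod 11:
  x = 0: RHS = 9, y in [3, 8]  -> 2 point(s)
  x = 1: RHS = 9, y in [3, 8]  -> 2 point(s)
  x = 2: RHS = 4, y in [2, 9]  -> 2 point(s)
  x = 3: RHS = 0, y in [0]  -> 1 point(s)
  x = 4: RHS = 3, y in [5, 6]  -> 2 point(s)
  x = 7: RHS = 4, y in [2, 9]  -> 2 point(s)
  x = 9: RHS = 3, y in [5, 6]  -> 2 point(s)
  x = 10: RHS = 9, y in [3, 8]  -> 2 point(s)
Affine points: 15. Add the point at infinity: total = 16.

#E(F_11) = 16


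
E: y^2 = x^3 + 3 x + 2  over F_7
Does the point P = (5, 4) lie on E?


Check whether y^2 = x^3 + 3 x + 2 (mod 7) for (x, y) = (5, 4).
LHS: y^2 = 4^2 mod 7 = 2
RHS: x^3 + 3 x + 2 = 5^3 + 3*5 + 2 mod 7 = 2
LHS = RHS

Yes, on the curve


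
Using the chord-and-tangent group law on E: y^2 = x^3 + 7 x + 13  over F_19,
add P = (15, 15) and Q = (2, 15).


P != Q, so use the chord formula.
s = (y2 - y1) / (x2 - x1) = (0) / (6) mod 19 = 0
x3 = s^2 - x1 - x2 mod 19 = 0^2 - 15 - 2 = 2
y3 = s (x1 - x3) - y1 mod 19 = 0 * (15 - 2) - 15 = 4

P + Q = (2, 4)


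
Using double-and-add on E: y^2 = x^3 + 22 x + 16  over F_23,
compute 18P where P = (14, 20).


k = 18 = 10010_2 (binary, LSB first: 01001)
Double-and-add from P = (14, 20):
  bit 0 = 0: acc unchanged = O
  bit 1 = 1: acc = O + (22, 19) = (22, 19)
  bit 2 = 0: acc unchanged = (22, 19)
  bit 3 = 0: acc unchanged = (22, 19)
  bit 4 = 1: acc = (22, 19) + (15, 15) = (22, 4)

18P = (22, 4)


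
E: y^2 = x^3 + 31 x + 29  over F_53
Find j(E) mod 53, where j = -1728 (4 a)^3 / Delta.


Delta = -16(4 a^3 + 27 b^2) mod 53 = 1
-1728 * (4 a)^3 = -1728 * (4*31)^3 mod 53 = 42
j = 42 * 1^(-1) mod 53 = 42

j = 42 (mod 53)


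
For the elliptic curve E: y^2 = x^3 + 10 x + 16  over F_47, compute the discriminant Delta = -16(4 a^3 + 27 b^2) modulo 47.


4 a^3 + 27 b^2 = 4*10^3 + 27*16^2 = 4000 + 6912 = 10912
Delta = -16 * (10912) = -174592
Delta mod 47 = 13

Delta = 13 (mod 47)


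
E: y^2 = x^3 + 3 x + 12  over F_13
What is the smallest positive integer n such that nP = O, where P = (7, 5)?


Compute successive multiples of P until we hit O:
  1P = (7, 5)
  2P = (3, 3)
  3P = (0, 5)
  4P = (6, 8)
  5P = (9, 1)
  6P = (1, 9)
  7P = (4, 6)
  8P = (5, 3)
  ... (continuing to 18P)
  18P = O

ord(P) = 18


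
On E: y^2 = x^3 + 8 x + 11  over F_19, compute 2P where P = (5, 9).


Doubling: s = (3 x1^2 + a) / (2 y1)
s = (3*5^2 + 8) / (2*9) mod 19 = 12
x3 = s^2 - 2 x1 mod 19 = 12^2 - 2*5 = 1
y3 = s (x1 - x3) - y1 mod 19 = 12 * (5 - 1) - 9 = 1

2P = (1, 1)


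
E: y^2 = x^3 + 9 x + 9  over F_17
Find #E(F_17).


For each x in F_17, count y with y^2 = x^3 + 9 x + 9 mod 17:
  x = 0: RHS = 9, y in [3, 14]  -> 2 point(s)
  x = 1: RHS = 2, y in [6, 11]  -> 2 point(s)
  x = 2: RHS = 1, y in [1, 16]  -> 2 point(s)
  x = 5: RHS = 9, y in [3, 14]  -> 2 point(s)
  x = 8: RHS = 15, y in [7, 10]  -> 2 point(s)
  x = 12: RHS = 9, y in [3, 14]  -> 2 point(s)
  x = 15: RHS = 0, y in [0]  -> 1 point(s)
  x = 16: RHS = 16, y in [4, 13]  -> 2 point(s)
Affine points: 15. Add the point at infinity: total = 16.

#E(F_17) = 16


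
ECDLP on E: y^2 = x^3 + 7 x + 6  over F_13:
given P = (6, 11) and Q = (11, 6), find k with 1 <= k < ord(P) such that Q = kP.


Enumerate multiples of P until we hit Q = (11, 6):
  1P = (6, 11)
  2P = (11, 6)
Match found at i = 2.

k = 2


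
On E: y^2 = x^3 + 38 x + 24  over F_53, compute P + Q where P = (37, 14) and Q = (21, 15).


P != Q, so use the chord formula.
s = (y2 - y1) / (x2 - x1) = (1) / (37) mod 53 = 43
x3 = s^2 - x1 - x2 mod 53 = 43^2 - 37 - 21 = 42
y3 = s (x1 - x3) - y1 mod 53 = 43 * (37 - 42) - 14 = 36

P + Q = (42, 36)


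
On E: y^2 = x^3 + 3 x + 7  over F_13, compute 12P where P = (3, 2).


k = 12 = 1100_2 (binary, LSB first: 0011)
Double-and-add from P = (3, 2):
  bit 0 = 0: acc unchanged = O
  bit 1 = 0: acc unchanged = O
  bit 2 = 1: acc = O + (10, 7) = (10, 7)
  bit 3 = 1: acc = (10, 7) + (9, 10) = (3, 11)

12P = (3, 11)


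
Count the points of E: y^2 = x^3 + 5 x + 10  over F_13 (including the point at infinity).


For each x in F_13, count y with y^2 = x^3 + 5 x + 10 mod 13:
  x = 0: RHS = 10, y in [6, 7]  -> 2 point(s)
  x = 1: RHS = 3, y in [4, 9]  -> 2 point(s)
  x = 3: RHS = 0, y in [0]  -> 1 point(s)
  x = 4: RHS = 3, y in [4, 9]  -> 2 point(s)
  x = 5: RHS = 4, y in [2, 11]  -> 2 point(s)
  x = 6: RHS = 9, y in [3, 10]  -> 2 point(s)
  x = 8: RHS = 3, y in [4, 9]  -> 2 point(s)
  x = 9: RHS = 4, y in [2, 11]  -> 2 point(s)
  x = 12: RHS = 4, y in [2, 11]  -> 2 point(s)
Affine points: 17. Add the point at infinity: total = 18.

#E(F_13) = 18


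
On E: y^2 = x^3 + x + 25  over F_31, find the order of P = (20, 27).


Compute successive multiples of P until we hit O:
  1P = (20, 27)
  2P = (23, 1)
  3P = (8, 24)
  4P = (5, 0)
  5P = (8, 7)
  6P = (23, 30)
  7P = (20, 4)
  8P = O

ord(P) = 8


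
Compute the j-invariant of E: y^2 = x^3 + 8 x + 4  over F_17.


Delta = -16(4 a^3 + 27 b^2) mod 17 = 15
-1728 * (4 a)^3 = -1728 * (4*8)^3 mod 17 = 3
j = 3 * 15^(-1) mod 17 = 7

j = 7 (mod 17)


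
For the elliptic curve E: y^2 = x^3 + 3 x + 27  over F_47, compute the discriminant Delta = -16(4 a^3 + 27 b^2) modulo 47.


4 a^3 + 27 b^2 = 4*3^3 + 27*27^2 = 108 + 19683 = 19791
Delta = -16 * (19791) = -316656
Delta mod 47 = 30

Delta = 30 (mod 47)


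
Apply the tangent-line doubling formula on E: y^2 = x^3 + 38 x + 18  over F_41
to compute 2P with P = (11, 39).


Doubling: s = (3 x1^2 + a) / (2 y1)
s = (3*11^2 + 38) / (2*39) mod 41 = 33
x3 = s^2 - 2 x1 mod 41 = 33^2 - 2*11 = 1
y3 = s (x1 - x3) - y1 mod 41 = 33 * (11 - 1) - 39 = 4

2P = (1, 4)


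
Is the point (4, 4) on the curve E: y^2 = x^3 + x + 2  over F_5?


Check whether y^2 = x^3 + 1 x + 2 (mod 5) for (x, y) = (4, 4).
LHS: y^2 = 4^2 mod 5 = 1
RHS: x^3 + 1 x + 2 = 4^3 + 1*4 + 2 mod 5 = 0
LHS != RHS

No, not on the curve


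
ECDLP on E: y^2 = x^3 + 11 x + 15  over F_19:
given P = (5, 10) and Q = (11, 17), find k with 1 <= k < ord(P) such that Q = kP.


Enumerate multiples of P until we hit Q = (11, 17):
  1P = (5, 10)
  2P = (14, 14)
  3P = (7, 6)
  4P = (11, 2)
  5P = (9, 8)
  6P = (10, 2)
  7P = (2, 8)
  8P = (4, 16)
  9P = (8, 8)
  10P = (17, 17)
  11P = (17, 2)
  12P = (8, 11)
  13P = (4, 3)
  14P = (2, 11)
  15P = (10, 17)
  16P = (9, 11)
  17P = (11, 17)
Match found at i = 17.

k = 17


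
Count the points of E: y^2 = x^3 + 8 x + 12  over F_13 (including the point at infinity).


For each x in F_13, count y with y^2 = x^3 + 8 x + 12 mod 13:
  x = 0: RHS = 12, y in [5, 8]  -> 2 point(s)
  x = 2: RHS = 10, y in [6, 7]  -> 2 point(s)
  x = 4: RHS = 4, y in [2, 11]  -> 2 point(s)
  x = 6: RHS = 3, y in [4, 9]  -> 2 point(s)
  x = 8: RHS = 3, y in [4, 9]  -> 2 point(s)
  x = 10: RHS = 0, y in [0]  -> 1 point(s)
  x = 11: RHS = 1, y in [1, 12]  -> 2 point(s)
  x = 12: RHS = 3, y in [4, 9]  -> 2 point(s)
Affine points: 15. Add the point at infinity: total = 16.

#E(F_13) = 16


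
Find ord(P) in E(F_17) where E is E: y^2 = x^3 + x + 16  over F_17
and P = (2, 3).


Compute successive multiples of P until we hit O:
  1P = (2, 3)
  2P = (4, 4)
  3P = (7, 3)
  4P = (8, 14)
  5P = (8, 3)
  6P = (7, 14)
  7P = (4, 13)
  8P = (2, 14)
  ... (continuing to 9P)
  9P = O

ord(P) = 9


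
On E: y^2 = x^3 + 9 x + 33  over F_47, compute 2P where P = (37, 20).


Doubling: s = (3 x1^2 + a) / (2 y1)
s = (3*37^2 + 9) / (2*20) mod 47 = 23
x3 = s^2 - 2 x1 mod 47 = 23^2 - 2*37 = 32
y3 = s (x1 - x3) - y1 mod 47 = 23 * (37 - 32) - 20 = 1

2P = (32, 1)


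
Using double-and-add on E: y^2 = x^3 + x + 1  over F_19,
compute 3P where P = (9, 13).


k = 3 = 11_2 (binary, LSB first: 11)
Double-and-add from P = (9, 13):
  bit 0 = 1: acc = O + (9, 13) = (9, 13)
  bit 1 = 1: acc = (9, 13) + (7, 16) = (10, 17)

3P = (10, 17)


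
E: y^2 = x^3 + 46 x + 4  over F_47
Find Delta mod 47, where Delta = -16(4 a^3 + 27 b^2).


4 a^3 + 27 b^2 = 4*46^3 + 27*4^2 = 389344 + 432 = 389776
Delta = -16 * (389776) = -6236416
Delta mod 47 = 14

Delta = 14 (mod 47)


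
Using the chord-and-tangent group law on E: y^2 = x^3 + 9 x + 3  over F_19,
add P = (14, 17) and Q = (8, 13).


P != Q, so use the chord formula.
s = (y2 - y1) / (x2 - x1) = (15) / (13) mod 19 = 7
x3 = s^2 - x1 - x2 mod 19 = 7^2 - 14 - 8 = 8
y3 = s (x1 - x3) - y1 mod 19 = 7 * (14 - 8) - 17 = 6

P + Q = (8, 6)


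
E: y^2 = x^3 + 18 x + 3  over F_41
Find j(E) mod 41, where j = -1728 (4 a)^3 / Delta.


Delta = -16(4 a^3 + 27 b^2) mod 41 = 23
-1728 * (4 a)^3 = -1728 * (4*18)^3 mod 41 = 14
j = 14 * 23^(-1) mod 41 = 22

j = 22 (mod 41)


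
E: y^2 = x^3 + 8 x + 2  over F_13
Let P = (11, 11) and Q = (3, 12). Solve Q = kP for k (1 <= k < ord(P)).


Enumerate multiples of P until we hit Q = (3, 12):
  1P = (11, 11)
  2P = (3, 1)
  3P = (3, 12)
Match found at i = 3.

k = 3


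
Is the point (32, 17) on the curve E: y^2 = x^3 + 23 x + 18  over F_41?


Check whether y^2 = x^3 + 23 x + 18 (mod 41) for (x, y) = (32, 17).
LHS: y^2 = 17^2 mod 41 = 2
RHS: x^3 + 23 x + 18 = 32^3 + 23*32 + 18 mod 41 = 25
LHS != RHS

No, not on the curve


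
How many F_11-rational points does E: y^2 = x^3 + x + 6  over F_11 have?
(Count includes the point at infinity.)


For each x in F_11, count y with y^2 = x^3 + 1 x + 6 mod 11:
  x = 2: RHS = 5, y in [4, 7]  -> 2 point(s)
  x = 3: RHS = 3, y in [5, 6]  -> 2 point(s)
  x = 5: RHS = 4, y in [2, 9]  -> 2 point(s)
  x = 7: RHS = 4, y in [2, 9]  -> 2 point(s)
  x = 8: RHS = 9, y in [3, 8]  -> 2 point(s)
  x = 10: RHS = 4, y in [2, 9]  -> 2 point(s)
Affine points: 12. Add the point at infinity: total = 13.

#E(F_11) = 13


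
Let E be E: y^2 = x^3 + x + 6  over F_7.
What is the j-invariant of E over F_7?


Delta = -16(4 a^3 + 27 b^2) mod 7 = 1
-1728 * (4 a)^3 = -1728 * (4*1)^3 mod 7 = 1
j = 1 * 1^(-1) mod 7 = 1

j = 1 (mod 7)


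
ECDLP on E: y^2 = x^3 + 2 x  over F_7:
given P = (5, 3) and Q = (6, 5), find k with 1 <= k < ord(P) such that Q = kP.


Enumerate multiples of P until we hit Q = (6, 5):
  1P = (5, 3)
  2P = (4, 4)
  3P = (6, 5)
Match found at i = 3.

k = 3


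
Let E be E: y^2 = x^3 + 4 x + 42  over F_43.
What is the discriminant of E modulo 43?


4 a^3 + 27 b^2 = 4*4^3 + 27*42^2 = 256 + 47628 = 47884
Delta = -16 * (47884) = -766144
Delta mod 43 = 30

Delta = 30 (mod 43)


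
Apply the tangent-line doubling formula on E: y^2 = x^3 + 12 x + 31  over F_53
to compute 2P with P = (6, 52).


Doubling: s = (3 x1^2 + a) / (2 y1)
s = (3*6^2 + 12) / (2*52) mod 53 = 46
x3 = s^2 - 2 x1 mod 53 = 46^2 - 2*6 = 37
y3 = s (x1 - x3) - y1 mod 53 = 46 * (6 - 37) - 52 = 6

2P = (37, 6)


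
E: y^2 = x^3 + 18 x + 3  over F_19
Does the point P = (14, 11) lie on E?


Check whether y^2 = x^3 + 18 x + 3 (mod 19) for (x, y) = (14, 11).
LHS: y^2 = 11^2 mod 19 = 7
RHS: x^3 + 18 x + 3 = 14^3 + 18*14 + 3 mod 19 = 16
LHS != RHS

No, not on the curve


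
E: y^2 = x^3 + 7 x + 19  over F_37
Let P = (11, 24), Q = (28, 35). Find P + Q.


P != Q, so use the chord formula.
s = (y2 - y1) / (x2 - x1) = (11) / (17) mod 37 = 5
x3 = s^2 - x1 - x2 mod 37 = 5^2 - 11 - 28 = 23
y3 = s (x1 - x3) - y1 mod 37 = 5 * (11 - 23) - 24 = 27

P + Q = (23, 27)


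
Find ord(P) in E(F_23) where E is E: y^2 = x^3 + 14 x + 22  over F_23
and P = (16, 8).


Compute successive multiples of P until we hit O:
  1P = (16, 8)
  2P = (14, 15)
  3P = (11, 9)
  4P = (8, 18)
  5P = (2, 9)
  6P = (7, 16)
  7P = (13, 20)
  8P = (10, 14)
  ... (continuing to 26P)
  26P = O

ord(P) = 26


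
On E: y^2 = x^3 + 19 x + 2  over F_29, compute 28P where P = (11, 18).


k = 28 = 11100_2 (binary, LSB first: 00111)
Double-and-add from P = (11, 18):
  bit 0 = 0: acc unchanged = O
  bit 1 = 0: acc unchanged = O
  bit 2 = 1: acc = O + (18, 12) = (18, 12)
  bit 3 = 1: acc = (18, 12) + (23, 22) = (21, 11)
  bit 4 = 1: acc = (21, 11) + (3, 12) = (11, 11)

28P = (11, 11)


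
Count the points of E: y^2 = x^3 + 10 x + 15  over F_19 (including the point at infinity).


For each x in F_19, count y with y^2 = x^3 + 10 x + 15 mod 19:
  x = 1: RHS = 7, y in [8, 11]  -> 2 point(s)
  x = 2: RHS = 5, y in [9, 10]  -> 2 point(s)
  x = 4: RHS = 5, y in [9, 10]  -> 2 point(s)
  x = 5: RHS = 0, y in [0]  -> 1 point(s)
  x = 6: RHS = 6, y in [5, 14]  -> 2 point(s)
  x = 9: RHS = 17, y in [6, 13]  -> 2 point(s)
  x = 12: RHS = 1, y in [1, 18]  -> 2 point(s)
  x = 13: RHS = 5, y in [9, 10]  -> 2 point(s)
  x = 14: RHS = 11, y in [7, 12]  -> 2 point(s)
  x = 15: RHS = 6, y in [5, 14]  -> 2 point(s)
  x = 17: RHS = 6, y in [5, 14]  -> 2 point(s)
  x = 18: RHS = 4, y in [2, 17]  -> 2 point(s)
Affine points: 23. Add the point at infinity: total = 24.

#E(F_19) = 24


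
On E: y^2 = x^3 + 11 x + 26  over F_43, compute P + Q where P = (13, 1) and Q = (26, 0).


P != Q, so use the chord formula.
s = (y2 - y1) / (x2 - x1) = (42) / (13) mod 43 = 33
x3 = s^2 - x1 - x2 mod 43 = 33^2 - 13 - 26 = 18
y3 = s (x1 - x3) - y1 mod 43 = 33 * (13 - 18) - 1 = 6

P + Q = (18, 6)


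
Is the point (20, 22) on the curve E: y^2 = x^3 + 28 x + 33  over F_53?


Check whether y^2 = x^3 + 28 x + 33 (mod 53) for (x, y) = (20, 22).
LHS: y^2 = 22^2 mod 53 = 7
RHS: x^3 + 28 x + 33 = 20^3 + 28*20 + 33 mod 53 = 7
LHS = RHS

Yes, on the curve


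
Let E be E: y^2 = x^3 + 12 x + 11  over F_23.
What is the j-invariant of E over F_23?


Delta = -16(4 a^3 + 27 b^2) mod 23 = 22
-1728 * (4 a)^3 = -1728 * (4*12)^3 mod 23 = 22
j = 22 * 22^(-1) mod 23 = 1

j = 1 (mod 23)


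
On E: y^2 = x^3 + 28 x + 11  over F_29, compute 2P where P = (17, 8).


Doubling: s = (3 x1^2 + a) / (2 y1)
s = (3*17^2 + 28) / (2*8) mod 29 = 7
x3 = s^2 - 2 x1 mod 29 = 7^2 - 2*17 = 15
y3 = s (x1 - x3) - y1 mod 29 = 7 * (17 - 15) - 8 = 6

2P = (15, 6)


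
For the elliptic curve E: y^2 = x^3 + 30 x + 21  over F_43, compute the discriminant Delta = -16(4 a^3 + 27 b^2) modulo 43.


4 a^3 + 27 b^2 = 4*30^3 + 27*21^2 = 108000 + 11907 = 119907
Delta = -16 * (119907) = -1918512
Delta mod 43 = 19

Delta = 19 (mod 43)


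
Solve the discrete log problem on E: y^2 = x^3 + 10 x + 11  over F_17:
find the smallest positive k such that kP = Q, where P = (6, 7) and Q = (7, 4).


Enumerate multiples of P until we hit Q = (7, 4):
  1P = (6, 7)
  2P = (7, 4)
Match found at i = 2.

k = 2


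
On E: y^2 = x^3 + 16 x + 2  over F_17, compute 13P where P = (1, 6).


k = 13 = 1101_2 (binary, LSB first: 1011)
Double-and-add from P = (1, 6):
  bit 0 = 1: acc = O + (1, 6) = (1, 6)
  bit 1 = 0: acc unchanged = (1, 6)
  bit 2 = 1: acc = (1, 6) + (16, 11) = (2, 5)
  bit 3 = 1: acc = (2, 5) + (11, 8) = (6, 5)

13P = (6, 5)


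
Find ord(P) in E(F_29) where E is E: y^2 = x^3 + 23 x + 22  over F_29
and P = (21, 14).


Compute successive multiples of P until we hit O:
  1P = (21, 14)
  2P = (15, 1)
  3P = (13, 13)
  4P = (0, 14)
  5P = (8, 15)
  6P = (23, 4)
  7P = (10, 18)
  8P = (7, 2)
  ... (continuing to 33P)
  33P = O

ord(P) = 33


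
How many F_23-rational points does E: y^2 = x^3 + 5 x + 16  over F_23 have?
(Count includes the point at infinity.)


For each x in F_23, count y with y^2 = x^3 + 5 x + 16 mod 23:
  x = 0: RHS = 16, y in [4, 19]  -> 2 point(s)
  x = 3: RHS = 12, y in [9, 14]  -> 2 point(s)
  x = 4: RHS = 8, y in [10, 13]  -> 2 point(s)
  x = 6: RHS = 9, y in [3, 20]  -> 2 point(s)
  x = 7: RHS = 3, y in [7, 16]  -> 2 point(s)
  x = 8: RHS = 16, y in [4, 19]  -> 2 point(s)
  x = 9: RHS = 8, y in [10, 13]  -> 2 point(s)
  x = 10: RHS = 8, y in [10, 13]  -> 2 point(s)
  x = 13: RHS = 1, y in [1, 22]  -> 2 point(s)
  x = 14: RHS = 1, y in [1, 22]  -> 2 point(s)
  x = 15: RHS = 16, y in [4, 19]  -> 2 point(s)
  x = 16: RHS = 6, y in [11, 12]  -> 2 point(s)
  x = 17: RHS = 0, y in [0]  -> 1 point(s)
  x = 18: RHS = 4, y in [2, 21]  -> 2 point(s)
  x = 19: RHS = 1, y in [1, 22]  -> 2 point(s)
Affine points: 29. Add the point at infinity: total = 30.

#E(F_23) = 30


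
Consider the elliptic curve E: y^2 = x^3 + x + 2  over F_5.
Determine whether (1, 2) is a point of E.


Check whether y^2 = x^3 + 1 x + 2 (mod 5) for (x, y) = (1, 2).
LHS: y^2 = 2^2 mod 5 = 4
RHS: x^3 + 1 x + 2 = 1^3 + 1*1 + 2 mod 5 = 4
LHS = RHS

Yes, on the curve


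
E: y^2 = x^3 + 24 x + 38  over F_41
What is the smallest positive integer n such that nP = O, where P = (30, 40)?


Compute successive multiples of P until we hit O:
  1P = (30, 40)
  2P = (21, 2)
  3P = (22, 12)
  4P = (32, 35)
  5P = (16, 7)
  6P = (38, 29)
  7P = (5, 23)
  8P = (39, 8)
  ... (continuing to 43P)
  43P = O

ord(P) = 43


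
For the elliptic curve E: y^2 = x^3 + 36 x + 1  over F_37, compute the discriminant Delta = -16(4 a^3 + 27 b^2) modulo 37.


4 a^3 + 27 b^2 = 4*36^3 + 27*1^2 = 186624 + 27 = 186651
Delta = -16 * (186651) = -2986416
Delta mod 37 = 2

Delta = 2 (mod 37)


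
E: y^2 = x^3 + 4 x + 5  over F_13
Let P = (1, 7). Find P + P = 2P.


Doubling: s = (3 x1^2 + a) / (2 y1)
s = (3*1^2 + 4) / (2*7) mod 13 = 7
x3 = s^2 - 2 x1 mod 13 = 7^2 - 2*1 = 8
y3 = s (x1 - x3) - y1 mod 13 = 7 * (1 - 8) - 7 = 9

2P = (8, 9)


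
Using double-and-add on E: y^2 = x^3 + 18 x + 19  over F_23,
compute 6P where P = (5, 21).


k = 6 = 110_2 (binary, LSB first: 011)
Double-and-add from P = (5, 21):
  bit 0 = 0: acc unchanged = O
  bit 1 = 1: acc = O + (3, 13) = (3, 13)
  bit 2 = 1: acc = (3, 13) + (12, 13) = (8, 10)

6P = (8, 10)


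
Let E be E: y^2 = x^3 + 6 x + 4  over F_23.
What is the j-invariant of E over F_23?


Delta = -16(4 a^3 + 27 b^2) mod 23 = 10
-1728 * (4 a)^3 = -1728 * (4*6)^3 mod 23 = 20
j = 20 * 10^(-1) mod 23 = 2

j = 2 (mod 23)


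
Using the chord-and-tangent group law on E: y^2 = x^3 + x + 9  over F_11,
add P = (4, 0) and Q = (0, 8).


P != Q, so use the chord formula.
s = (y2 - y1) / (x2 - x1) = (8) / (7) mod 11 = 9
x3 = s^2 - x1 - x2 mod 11 = 9^2 - 4 - 0 = 0
y3 = s (x1 - x3) - y1 mod 11 = 9 * (4 - 0) - 0 = 3

P + Q = (0, 3)


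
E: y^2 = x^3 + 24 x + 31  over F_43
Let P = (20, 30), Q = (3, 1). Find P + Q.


P != Q, so use the chord formula.
s = (y2 - y1) / (x2 - x1) = (14) / (26) mod 43 = 27
x3 = s^2 - x1 - x2 mod 43 = 27^2 - 20 - 3 = 18
y3 = s (x1 - x3) - y1 mod 43 = 27 * (20 - 18) - 30 = 24

P + Q = (18, 24)


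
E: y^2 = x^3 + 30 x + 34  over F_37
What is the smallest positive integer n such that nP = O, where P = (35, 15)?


Compute successive multiples of P until we hit O:
  1P = (35, 15)
  2P = (3, 15)
  3P = (36, 22)
  4P = (15, 14)
  5P = (8, 3)
  6P = (28, 21)
  7P = (14, 4)
  8P = (34, 19)
  ... (continuing to 19P)
  19P = O

ord(P) = 19


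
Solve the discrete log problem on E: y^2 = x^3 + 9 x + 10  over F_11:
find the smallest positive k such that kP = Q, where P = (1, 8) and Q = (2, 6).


Enumerate multiples of P until we hit Q = (2, 6):
  1P = (1, 8)
  2P = (2, 5)
  3P = (6, 7)
  4P = (8, 0)
  5P = (6, 4)
  6P = (2, 6)
Match found at i = 6.

k = 6


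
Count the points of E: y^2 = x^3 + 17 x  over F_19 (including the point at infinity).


For each x in F_19, count y with y^2 = x^3 + 17 x + 0 mod 19:
  x = 0: RHS = 0, y in [0]  -> 1 point(s)
  x = 2: RHS = 4, y in [2, 17]  -> 2 point(s)
  x = 5: RHS = 1, y in [1, 18]  -> 2 point(s)
  x = 7: RHS = 6, y in [5, 14]  -> 2 point(s)
  x = 10: RHS = 11, y in [7, 12]  -> 2 point(s)
  x = 11: RHS = 17, y in [6, 13]  -> 2 point(s)
  x = 13: RHS = 5, y in [9, 10]  -> 2 point(s)
  x = 15: RHS = 1, y in [1, 18]  -> 2 point(s)
  x = 16: RHS = 17, y in [6, 13]  -> 2 point(s)
  x = 18: RHS = 1, y in [1, 18]  -> 2 point(s)
Affine points: 19. Add the point at infinity: total = 20.

#E(F_19) = 20


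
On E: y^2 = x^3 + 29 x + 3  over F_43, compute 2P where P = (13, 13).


Doubling: s = (3 x1^2 + a) / (2 y1)
s = (3*13^2 + 29) / (2*13) mod 43 = 14
x3 = s^2 - 2 x1 mod 43 = 14^2 - 2*13 = 41
y3 = s (x1 - x3) - y1 mod 43 = 14 * (13 - 41) - 13 = 25

2P = (41, 25)


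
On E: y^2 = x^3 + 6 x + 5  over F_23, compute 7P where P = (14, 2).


k = 7 = 111_2 (binary, LSB first: 111)
Double-and-add from P = (14, 2):
  bit 0 = 1: acc = O + (14, 2) = (14, 2)
  bit 1 = 1: acc = (14, 2) + (19, 3) = (2, 5)
  bit 2 = 1: acc = (2, 5) + (20, 11) = (19, 20)

7P = (19, 20)


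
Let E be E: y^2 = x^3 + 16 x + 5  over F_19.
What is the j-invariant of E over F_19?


Delta = -16(4 a^3 + 27 b^2) mod 19 = 10
-1728 * (4 a)^3 = -1728 * (4*16)^3 mod 19 = 1
j = 1 * 10^(-1) mod 19 = 2

j = 2 (mod 19)


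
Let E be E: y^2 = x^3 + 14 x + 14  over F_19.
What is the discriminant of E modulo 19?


4 a^3 + 27 b^2 = 4*14^3 + 27*14^2 = 10976 + 5292 = 16268
Delta = -16 * (16268) = -260288
Delta mod 19 = 12

Delta = 12 (mod 19)


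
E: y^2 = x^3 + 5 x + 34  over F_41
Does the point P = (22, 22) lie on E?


Check whether y^2 = x^3 + 5 x + 34 (mod 41) for (x, y) = (22, 22).
LHS: y^2 = 22^2 mod 41 = 33
RHS: x^3 + 5 x + 34 = 22^3 + 5*22 + 34 mod 41 = 9
LHS != RHS

No, not on the curve


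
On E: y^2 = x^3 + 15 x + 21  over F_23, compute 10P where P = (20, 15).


k = 10 = 1010_2 (binary, LSB first: 0101)
Double-and-add from P = (20, 15):
  bit 0 = 0: acc unchanged = O
  bit 1 = 1: acc = O + (19, 14) = (19, 14)
  bit 2 = 0: acc unchanged = (19, 14)
  bit 3 = 1: acc = (19, 14) + (21, 11) = (14, 13)

10P = (14, 13)


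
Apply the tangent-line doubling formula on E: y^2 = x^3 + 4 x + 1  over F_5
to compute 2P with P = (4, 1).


Doubling: s = (3 x1^2 + a) / (2 y1)
s = (3*4^2 + 4) / (2*1) mod 5 = 1
x3 = s^2 - 2 x1 mod 5 = 1^2 - 2*4 = 3
y3 = s (x1 - x3) - y1 mod 5 = 1 * (4 - 3) - 1 = 0

2P = (3, 0)


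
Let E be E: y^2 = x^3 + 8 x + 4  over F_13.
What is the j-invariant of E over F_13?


Delta = -16(4 a^3 + 27 b^2) mod 13 = 9
-1728 * (4 a)^3 = -1728 * (4*8)^3 mod 13 = 8
j = 8 * 9^(-1) mod 13 = 11

j = 11 (mod 13)


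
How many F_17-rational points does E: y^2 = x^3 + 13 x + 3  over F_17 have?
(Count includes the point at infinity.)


For each x in F_17, count y with y^2 = x^3 + 13 x + 3 mod 17:
  x = 1: RHS = 0, y in [0]  -> 1 point(s)
  x = 3: RHS = 1, y in [1, 16]  -> 2 point(s)
  x = 4: RHS = 0, y in [0]  -> 1 point(s)
  x = 6: RHS = 8, y in [5, 12]  -> 2 point(s)
  x = 9: RHS = 16, y in [4, 13]  -> 2 point(s)
  x = 11: RHS = 15, y in [7, 10]  -> 2 point(s)
  x = 12: RHS = 0, y in [0]  -> 1 point(s)
Affine points: 11. Add the point at infinity: total = 12.

#E(F_17) = 12


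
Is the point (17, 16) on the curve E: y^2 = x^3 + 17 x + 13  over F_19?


Check whether y^2 = x^3 + 17 x + 13 (mod 19) for (x, y) = (17, 16).
LHS: y^2 = 16^2 mod 19 = 9
RHS: x^3 + 17 x + 13 = 17^3 + 17*17 + 13 mod 19 = 9
LHS = RHS

Yes, on the curve


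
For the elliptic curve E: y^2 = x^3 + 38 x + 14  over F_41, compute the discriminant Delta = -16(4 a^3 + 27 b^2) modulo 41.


4 a^3 + 27 b^2 = 4*38^3 + 27*14^2 = 219488 + 5292 = 224780
Delta = -16 * (224780) = -3596480
Delta mod 41 = 40

Delta = 40 (mod 41)


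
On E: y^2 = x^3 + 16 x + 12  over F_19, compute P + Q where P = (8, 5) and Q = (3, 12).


P != Q, so use the chord formula.
s = (y2 - y1) / (x2 - x1) = (7) / (14) mod 19 = 10
x3 = s^2 - x1 - x2 mod 19 = 10^2 - 8 - 3 = 13
y3 = s (x1 - x3) - y1 mod 19 = 10 * (8 - 13) - 5 = 2

P + Q = (13, 2)


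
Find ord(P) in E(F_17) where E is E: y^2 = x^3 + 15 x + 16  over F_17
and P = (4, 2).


Compute successive multiples of P until we hit O:
  1P = (4, 2)
  2P = (1, 7)
  3P = (11, 4)
  4P = (0, 4)
  5P = (9, 9)
  6P = (8, 6)
  7P = (6, 13)
  8P = (16, 0)
  ... (continuing to 16P)
  16P = O

ord(P) = 16


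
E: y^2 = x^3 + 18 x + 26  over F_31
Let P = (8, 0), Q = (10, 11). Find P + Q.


P != Q, so use the chord formula.
s = (y2 - y1) / (x2 - x1) = (11) / (2) mod 31 = 21
x3 = s^2 - x1 - x2 mod 31 = 21^2 - 8 - 10 = 20
y3 = s (x1 - x3) - y1 mod 31 = 21 * (8 - 20) - 0 = 27

P + Q = (20, 27)


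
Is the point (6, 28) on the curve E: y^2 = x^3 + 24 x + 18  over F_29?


Check whether y^2 = x^3 + 24 x + 18 (mod 29) for (x, y) = (6, 28).
LHS: y^2 = 28^2 mod 29 = 1
RHS: x^3 + 24 x + 18 = 6^3 + 24*6 + 18 mod 29 = 1
LHS = RHS

Yes, on the curve


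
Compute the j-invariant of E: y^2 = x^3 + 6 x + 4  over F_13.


Delta = -16(4 a^3 + 27 b^2) mod 13 = 12
-1728 * (4 a)^3 = -1728 * (4*6)^3 mod 13 = 5
j = 5 * 12^(-1) mod 13 = 8

j = 8 (mod 13)


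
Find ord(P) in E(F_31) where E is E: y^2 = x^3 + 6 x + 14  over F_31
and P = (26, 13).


Compute successive multiples of P until we hit O:
  1P = (26, 13)
  2P = (17, 21)
  3P = (24, 30)
  4P = (30, 21)
  5P = (10, 19)
  6P = (15, 10)
  7P = (18, 23)
  8P = (6, 24)
  ... (continuing to 40P)
  40P = O

ord(P) = 40
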